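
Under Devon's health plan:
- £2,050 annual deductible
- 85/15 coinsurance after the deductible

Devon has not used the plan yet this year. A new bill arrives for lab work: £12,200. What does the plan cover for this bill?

£8,627.50

Nothing has been paid toward the £2,050 deductible, so the first £2,050 of this charge is applied there.
The remaining £10,150 (= £12,200 − £2,050) moves to coinsurance.
Patient's 15% share of £10,150 is £1,522.50.
So the patient owes £2,050 + £1,522.50 = £3,572.50.
Insurer pays the balance: £12,200 − £3,572.50 = £8,627.50.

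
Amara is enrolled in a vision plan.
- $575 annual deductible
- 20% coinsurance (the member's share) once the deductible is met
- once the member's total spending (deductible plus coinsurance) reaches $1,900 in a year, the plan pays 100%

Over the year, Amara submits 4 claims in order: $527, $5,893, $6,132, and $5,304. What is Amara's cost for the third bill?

$156

Claim 1 ($527): fully absorbed by the deductible. Member pays $527; OOP now $527.
Claim 2 ($5,893): $48 to deductible, leaving $5,845; 20% of $5,845 = $1,169. Member owes $1,217 (running OOP $1,744).
Claim 3 ($6,132): deductible met; 20% of $6,132 = $1,226.40. That would push OOP to $2,970.40, over the $1,900 cap, so member pays $1,900 − $1,744 = $156.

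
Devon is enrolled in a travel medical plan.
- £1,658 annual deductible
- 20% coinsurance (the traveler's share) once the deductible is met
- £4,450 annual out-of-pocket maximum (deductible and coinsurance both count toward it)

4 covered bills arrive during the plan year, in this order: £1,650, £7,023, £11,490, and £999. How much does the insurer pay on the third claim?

£10,101

Claim 1 (£1,650): all of it applies to the deductible. Traveler owes £1,650 (running OOP £1,650). Plan pays £1,650 − £1,650 = £0.
Claim 2 (£7,023): £8 finishes the deductible; £7,015 goes to coinsurance; coinsurance £7,015 × 20% = £1,403. Traveler pays £1,411; OOP now £3,061. Insurer: £7,023 − £1,411 = £5,612.
Claim 3 (£11,490): 20% coinsurance on £11,490 = £2,298. Adding that to £3,061 gives £5,359, past the £4,450 cap; traveler pays only £4,450 − £3,061 = £1,389. Plan pays £11,490 − £1,389 = £10,101.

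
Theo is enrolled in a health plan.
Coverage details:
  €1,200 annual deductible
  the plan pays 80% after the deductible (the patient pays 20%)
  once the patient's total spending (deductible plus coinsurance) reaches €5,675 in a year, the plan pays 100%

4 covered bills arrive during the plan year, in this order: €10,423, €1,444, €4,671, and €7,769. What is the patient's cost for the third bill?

#1 (€10,423): €1,200 finishes the deductible; €9,223 goes to coinsurance; coinsurance €9,223 × 20% = €1,844.60. Patient pays €3,044.60; OOP now €3,044.60.
#2 (€1,444): deductible already satisfied, so patient's share is 20% × €1,444 = €288.80. Patient pays €288.80; OOP now €3,333.40.
#3 (€4,671): deductible met; 20% of €4,671 = €934.20. Patient pays €934.20; OOP now €4,267.60.

€934.20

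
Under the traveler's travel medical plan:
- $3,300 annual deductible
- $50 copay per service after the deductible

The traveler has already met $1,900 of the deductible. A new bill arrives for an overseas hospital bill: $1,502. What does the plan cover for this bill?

Remaining deductible: $3,300 − $1,900 = $1,400.
The remaining $102 (= $1,502 − $1,400) moves to the copay.
Copay on this service: $50.
Traveler responsibility: $1,400 + $50 = $1,450.
The plan picks up $1,502 − $1,450 = $52.

$52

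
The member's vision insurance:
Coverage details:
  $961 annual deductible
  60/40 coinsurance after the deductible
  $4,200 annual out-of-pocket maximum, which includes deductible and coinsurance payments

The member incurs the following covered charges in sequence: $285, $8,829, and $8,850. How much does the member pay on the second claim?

$3,915

Claim 1 ($285): fully absorbed by the deductible. Member pays $285; OOP now $285.
Claim 2 ($8,829): $676 to deductible, leaving $8,153; member's 40% is $3,261.20. Claim cost before the cap: $676 + $3,261.20 = $3,937.20. That would push OOP to $4,222.20, over the $4,200 cap, so member pays $4,200 − $285 = $3,915.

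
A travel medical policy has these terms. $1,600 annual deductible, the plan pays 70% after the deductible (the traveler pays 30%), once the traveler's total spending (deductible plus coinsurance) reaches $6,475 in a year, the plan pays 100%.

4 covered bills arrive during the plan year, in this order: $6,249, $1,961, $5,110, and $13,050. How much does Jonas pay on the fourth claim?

$1,359

#1 ($6,249): $1,600 finishes the deductible; $4,649 goes to coinsurance; 30% of $4,649 = $1,394.70. Traveler pays $2,994.70; OOP now $2,994.70.
#2 ($1,961): deductible met; 30% of $1,961 = $588.30. Traveler pays $588.30; OOP now $3,583.
#3 ($5,110): deductible met; 30% of $5,110 = $1,533. Traveler owes $1,533 (running OOP $5,116).
#4 ($13,050): 30% coinsurance on $13,050 = $3,915. Adding that to $5,116 gives $9,031, past the $6,475 cap; traveler pays only $6,475 − $5,116 = $1,359.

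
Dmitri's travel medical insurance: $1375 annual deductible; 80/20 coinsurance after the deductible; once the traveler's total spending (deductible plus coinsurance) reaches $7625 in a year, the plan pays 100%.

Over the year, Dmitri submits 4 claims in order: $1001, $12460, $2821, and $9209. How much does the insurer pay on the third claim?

Claim 1 ($1001): entire amount goes to the deductible. Cost to traveler: $1001. OOP to date $1001. Plan pays $1001 − $1001 = $0.
Claim 2 ($12460): $374 to deductible, leaving $12086; coinsurance $12086 × 20% = $2417.20. Traveler pays $2791.20; OOP now $3792.20. Plan pays $12460 − $2791.20 = $9668.80.
Claim 3 ($2821): deductible already satisfied, so traveler's share is 20% × $2821 = $564.20. Traveler owes $564.20 (running OOP $4356.40). Insurer: $2821 − $564.20 = $2256.80.

$2256.80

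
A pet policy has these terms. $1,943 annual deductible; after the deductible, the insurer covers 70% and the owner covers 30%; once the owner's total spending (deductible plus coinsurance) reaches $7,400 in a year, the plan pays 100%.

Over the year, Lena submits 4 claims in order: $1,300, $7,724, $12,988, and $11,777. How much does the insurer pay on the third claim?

$9,655.30

Claim 1 — $1,300: fully absorbed by the deductible. Owner owes $1,300 (running OOP $1,300). Plan pays $1,300 − $1,300 = $0.
Claim 2 — $7,724: deductible takes $643, $7,081 remains; coinsurance $7,081 × 30% = $2,124.30. Owner owes $2,767.30 (running OOP $4,067.30). Plan pays $7,724 − $2,767.30 = $4,956.70.
Claim 3 — $12,988: 30% coinsurance on $12,988 = $3,896.40. That would push OOP to $7,963.70, over the $7,400 cap, so owner pays $7,400 − $4,067.30 = $3,332.70. Insurer: $12,988 − $3,332.70 = $9,655.30.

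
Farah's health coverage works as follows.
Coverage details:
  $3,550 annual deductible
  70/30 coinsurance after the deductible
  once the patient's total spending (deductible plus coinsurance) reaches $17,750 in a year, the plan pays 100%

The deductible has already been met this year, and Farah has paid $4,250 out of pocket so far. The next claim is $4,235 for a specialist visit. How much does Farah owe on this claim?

The deductible is already satisfied, so the full bill goes to coinsurance.
30% of $4,235 = $1,270.50 falls to the patient.
Cumulative spending $4,250 + $1,270.50 = $5,520.50 stays under the $17,750 maximum.

$1,270.50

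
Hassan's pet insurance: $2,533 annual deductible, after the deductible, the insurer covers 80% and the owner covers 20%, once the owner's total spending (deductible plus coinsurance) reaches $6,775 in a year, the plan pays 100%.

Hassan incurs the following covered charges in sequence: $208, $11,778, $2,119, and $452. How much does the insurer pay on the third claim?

#1 ($208): entire amount goes to the deductible. Cost to owner: $208. OOP to date $208. Insurer: $208 − $208 = $0.
#2 ($11,778): $2,325 to deductible, leaving $9,453; 20% of $9,453 = $1,890.60. Owner owes $4,215.60 (running OOP $4,423.60). Plan pays $11,778 − $4,215.60 = $7,562.40.
#3 ($2,119): 20% coinsurance on $2,119 = $423.80. Cost to owner: $423.80. OOP to date $4,847.40. Plan pays $2,119 − $423.80 = $1,695.20.

$1,695.20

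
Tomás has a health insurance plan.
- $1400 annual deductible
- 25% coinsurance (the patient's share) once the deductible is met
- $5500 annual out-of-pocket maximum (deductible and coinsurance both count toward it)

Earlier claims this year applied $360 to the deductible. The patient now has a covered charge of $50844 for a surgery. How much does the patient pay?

Remaining deductible: $1400 − $360 = $1040.
The remaining $49804 (= $50844 − $1040) moves to coinsurance.
Coinsurance: $49804 × 25% = $12451.
That puts the patient's cost at $1040 + $12451 = $13491 before any cap.
That would bring total out-of-pocket to $13851, past the $5500 cap. The patient is capped at $5500 − $360 = $5140 on this claim.

$5140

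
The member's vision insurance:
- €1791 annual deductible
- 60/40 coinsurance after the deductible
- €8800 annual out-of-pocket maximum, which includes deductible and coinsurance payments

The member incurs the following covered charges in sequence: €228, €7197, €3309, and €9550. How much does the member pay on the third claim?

€1323.60

#1 (€228): all of it applies to the deductible. Cost to member: €228. OOP to date €228.
#2 (€7197): €1563 finishes the deductible; €5634 goes to coinsurance; coinsurance €5634 × 40% = €2253.60. Member owes €3816.60 (running OOP €4044.60).
#3 (€3309): deductible already satisfied, so member's share is 40% × €3309 = €1323.60. Member pays €1323.60; OOP now €5368.20.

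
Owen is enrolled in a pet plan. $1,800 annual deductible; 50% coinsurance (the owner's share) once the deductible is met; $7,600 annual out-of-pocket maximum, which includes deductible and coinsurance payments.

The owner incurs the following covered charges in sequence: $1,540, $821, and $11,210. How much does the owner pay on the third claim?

Bill 1, $1,540: all of it applies to the deductible. Owner pays $1,540; OOP now $1,540.
Bill 2, $821: deductible takes $260, $561 remains; owner's 50% is $280.50. Owner pays $540.50; OOP now $2,080.50.
Bill 3, $11,210: deductible met; 50% of $11,210 = $5,605. Adding that to $2,080.50 gives $7,685.50, past the $7,600 cap; owner pays only $7,600 − $2,080.50 = $5,519.50.

$5,519.50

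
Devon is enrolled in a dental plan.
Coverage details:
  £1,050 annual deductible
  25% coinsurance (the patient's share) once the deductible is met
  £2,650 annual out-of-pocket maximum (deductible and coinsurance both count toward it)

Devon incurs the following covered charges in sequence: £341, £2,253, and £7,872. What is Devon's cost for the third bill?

#1 (£341): entire amount goes to the deductible. Cost to patient: £341. OOP to date £341.
#2 (£2,253): £709 to deductible, leaving £1,544; coinsurance £1,544 × 25% = £386. Cost to patient: £1,095. OOP to date £1,436.
#3 (£7,872): 25% coinsurance on £7,872 = £1,968. OOP would hit £3,404 > £2,650, so the cap limits the patient to £2,650 − £1,436 = £1,214.

£1,214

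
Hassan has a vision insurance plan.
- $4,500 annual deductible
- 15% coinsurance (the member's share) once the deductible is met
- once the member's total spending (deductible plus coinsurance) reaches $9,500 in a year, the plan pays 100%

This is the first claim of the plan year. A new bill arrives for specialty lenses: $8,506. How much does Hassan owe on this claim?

Nothing has been paid toward the $4,500 deductible, so the first $4,500 of this charge is applied there.
That leaves $8,506 − $4,500 = $4,006 for coinsurance.
15% of $4,006 = $600.90 falls to the member.
So the member owes $4,500 + $600.90 = $5,100.90 before any cap.
Year-to-date out-of-pocket becomes $0 + $5,100.90 = $5,100.90, still under the $9,500 maximum, so no cap applies.

$5,100.90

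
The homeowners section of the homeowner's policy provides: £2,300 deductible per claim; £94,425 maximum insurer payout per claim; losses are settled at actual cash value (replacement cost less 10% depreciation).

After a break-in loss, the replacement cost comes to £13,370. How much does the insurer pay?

£9,733

Depreciate 10%: the covered value is £13,370 × 0.9 = £12,033.
Subtract the deductible: £12,033 − £2,300 = £9,733.
£9,733 ≤ £94,425, so the limit doesn't bind; insurer pays £9,733.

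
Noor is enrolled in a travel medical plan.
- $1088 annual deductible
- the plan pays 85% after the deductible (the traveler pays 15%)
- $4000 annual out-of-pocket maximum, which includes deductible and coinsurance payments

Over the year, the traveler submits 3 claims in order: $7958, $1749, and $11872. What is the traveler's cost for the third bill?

Claim 1 ($7958): $1088 to deductible, leaving $6870; coinsurance $6870 × 15% = $1030.50. Cost to traveler: $2118.50. OOP to date $2118.50.
Claim 2 ($1749): deductible already satisfied, so traveler's share is 15% × $1749 = $262.35. Traveler pays $262.35; OOP now $2380.85.
Claim 3 ($11872): 15% coinsurance on $11872 = $1780.80. That would push OOP to $4161.65, over the $4000 cap, so traveler pays $4000 − $2380.85 = $1619.15.

$1619.15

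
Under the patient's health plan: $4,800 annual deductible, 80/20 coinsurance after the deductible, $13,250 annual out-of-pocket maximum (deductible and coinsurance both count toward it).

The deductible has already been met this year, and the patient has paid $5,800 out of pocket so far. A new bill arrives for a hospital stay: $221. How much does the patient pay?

The deductible is already satisfied, so the full bill goes to coinsurance.
Patient's 20% share of $221 is $44.20.
Year-to-date out-of-pocket becomes $5,800 + $44.20 = $5,844.20, still under the $13,250 maximum, so no cap applies.

$44.20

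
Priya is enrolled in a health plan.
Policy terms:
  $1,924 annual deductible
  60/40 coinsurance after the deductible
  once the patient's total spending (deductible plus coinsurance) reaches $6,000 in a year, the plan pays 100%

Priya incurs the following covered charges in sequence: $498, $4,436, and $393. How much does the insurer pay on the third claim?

$235.80

#1 ($498): fully absorbed by the deductible. Patient pays $498; OOP now $498. Insurer: $498 − $498 = $0.
#2 ($4,436): $1,426 to deductible, leaving $3,010; patient's 40% is $1,204. Patient owes $2,630 (running OOP $3,128). Insurer: $4,436 − $2,630 = $1,806.
#3 ($393): 40% coinsurance on $393 = $157.20. Cost to patient: $157.20. OOP to date $3,285.20. Plan pays $393 − $157.20 = $235.80.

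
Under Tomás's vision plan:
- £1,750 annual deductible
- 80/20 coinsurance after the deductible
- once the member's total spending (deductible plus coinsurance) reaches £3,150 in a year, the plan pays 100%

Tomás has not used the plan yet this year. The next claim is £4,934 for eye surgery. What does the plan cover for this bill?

Deductible not yet touched, so the first £1,750 of the bill goes to the deductible.
That leaves £4,934 − £1,750 = £3,184 for coinsurance.
Member's 20% share of £3,184 is £636.80.
That puts the member's cost at £1,750 + £636.80 = £2,386.80 before any cap.
Total out-of-pocket so far would be £0 + £2,386.80 = £2,386.80, below the £3,150 cap — no reduction.
The insurer covers the remainder: £4,934 − £2,386.80 = £2,547.20.

£2,547.20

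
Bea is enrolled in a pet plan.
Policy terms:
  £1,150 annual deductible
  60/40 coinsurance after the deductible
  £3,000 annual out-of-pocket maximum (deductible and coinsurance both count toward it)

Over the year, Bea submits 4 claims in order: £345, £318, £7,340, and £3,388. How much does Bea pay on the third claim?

Bill 1, £345: entire amount goes to the deductible. Cost to owner: £345. OOP to date £345.
Bill 2, £318: all of it applies to the deductible. Owner owes £318 (running OOP £663).
Bill 3, £7,340: £487 finishes the deductible; £6,853 goes to coinsurance; coinsurance £6,853 × 40% = £2,741.20. Deductible plus coinsurance: £487 + £2,741.20 = £3,228.20. That would push OOP to £3,891.20, over the £3,000 cap, so owner pays £3,000 − £663 = £2,337.

£2,337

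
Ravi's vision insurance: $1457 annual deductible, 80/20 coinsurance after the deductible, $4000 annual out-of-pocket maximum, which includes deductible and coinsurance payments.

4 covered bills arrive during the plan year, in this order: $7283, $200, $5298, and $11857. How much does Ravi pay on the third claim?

$1059.60

Bill 1, $7283: $1457 finishes the deductible; $5826 goes to coinsurance; 20% of $5826 = $1165.20. Member owes $2622.20 (running OOP $2622.20).
Bill 2, $200: deductible already satisfied, so member's share is 20% × $200 = $40. Cost to member: $40. OOP to date $2662.20.
Bill 3, $5298: deductible already satisfied, so member's share is 20% × $5298 = $1059.60. Member pays $1059.60; OOP now $3721.80.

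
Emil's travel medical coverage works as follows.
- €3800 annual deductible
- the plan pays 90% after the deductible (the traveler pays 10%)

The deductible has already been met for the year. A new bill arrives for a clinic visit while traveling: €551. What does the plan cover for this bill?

€495.90

The deductible is already satisfied, so the full bill goes to coinsurance.
10% of €551 = €55.10 falls to the traveler.
The insurer covers the remainder: €551 − €55.10 = €495.90.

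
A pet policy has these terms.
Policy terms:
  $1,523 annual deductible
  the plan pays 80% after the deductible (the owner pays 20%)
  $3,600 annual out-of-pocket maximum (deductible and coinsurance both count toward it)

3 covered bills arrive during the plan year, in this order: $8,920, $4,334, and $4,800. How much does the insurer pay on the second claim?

$3,736.40

#1 ($8,920): deductible takes $1,523, $7,397 remains; coinsurance $7,397 × 20% = $1,479.40. Owner pays $3,002.40; OOP now $3,002.40. Plan pays $8,920 − $3,002.40 = $5,917.60.
#2 ($4,334): deductible already satisfied, so owner's share is 20% × $4,334 = $866.80. Adding that to $3,002.40 gives $3,869.20, past the $3,600 cap; owner pays only $3,600 − $3,002.40 = $597.60. Insurer: $4,334 − $597.60 = $3,736.40.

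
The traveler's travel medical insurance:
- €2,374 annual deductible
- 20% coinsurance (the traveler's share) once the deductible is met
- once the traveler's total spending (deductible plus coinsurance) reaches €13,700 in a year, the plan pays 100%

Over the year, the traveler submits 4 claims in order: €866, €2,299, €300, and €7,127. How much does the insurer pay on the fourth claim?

#1 (€866): all of it applies to the deductible. Traveler owes €866 (running OOP €866). Insurer: €866 − €866 = €0.
#2 (€2,299): €1,508 finishes the deductible; €791 goes to coinsurance; 20% of €791 = €158.20. Traveler owes €1,666.20 (running OOP €2,532.20). Insurer: €2,299 − €1,666.20 = €632.80.
#3 (€300): deductible already satisfied, so traveler's share is 20% × €300 = €60. Cost to traveler: €60. OOP to date €2,592.20. Plan pays €300 − €60 = €240.
#4 (€7,127): deductible met; 20% of €7,127 = €1,425.40. Cost to traveler: €1,425.40. OOP to date €4,017.60. Insurer: €7,127 − €1,425.40 = €5,701.60.

€5,701.60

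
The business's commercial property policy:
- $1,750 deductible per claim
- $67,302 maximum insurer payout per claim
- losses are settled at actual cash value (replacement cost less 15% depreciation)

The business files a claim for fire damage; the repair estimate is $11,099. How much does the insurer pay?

Actual cash value after 15% depreciation: $11,099 × 85% = $9,434.15.
Less the $1,750 deductible: $9,434.15 − $1,750 = $7,684.15.
That's under the $67,302 cap, so the insurer reimburses the full $7,684.15.

$7,684.15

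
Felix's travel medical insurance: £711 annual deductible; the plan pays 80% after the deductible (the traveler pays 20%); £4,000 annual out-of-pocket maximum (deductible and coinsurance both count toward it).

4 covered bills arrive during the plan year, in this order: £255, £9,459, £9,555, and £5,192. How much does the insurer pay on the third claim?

#1 (£255): entire amount goes to the deductible. Cost to traveler: £255. OOP to date £255. Plan pays £255 − £255 = £0.
#2 (£9,459): £456 finishes the deductible; £9,003 goes to coinsurance; 20% of £9,003 = £1,800.60. Cost to traveler: £2,256.60. OOP to date £2,511.60. Insurer: £9,459 − £2,256.60 = £7,202.40.
#3 (£9,555): deductible met; 20% of £9,555 = £1,911. OOP would hit £4,422.60 > £4,000, so the cap limits the traveler to £4,000 − £2,511.60 = £1,488.40. Insurer: £9,555 − £1,488.40 = £8,066.60.

£8,066.60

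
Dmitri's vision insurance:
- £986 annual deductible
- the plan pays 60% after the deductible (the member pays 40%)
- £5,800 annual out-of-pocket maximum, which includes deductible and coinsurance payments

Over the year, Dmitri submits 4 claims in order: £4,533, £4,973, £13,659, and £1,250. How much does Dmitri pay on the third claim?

Claim 1 — £4,533: £986 to deductible, leaving £3,547; coinsurance £3,547 × 40% = £1,418.80. Member pays £2,404.80; OOP now £2,404.80.
Claim 2 — £4,973: deductible met; 40% of £4,973 = £1,989.20. Member owes £1,989.20 (running OOP £4,394).
Claim 3 — £13,659: 40% coinsurance on £13,659 = £5,463.60. OOP would hit £9,857.60 > £5,800, so the cap limits the member to £5,800 − £4,394 = £1,406.

£1,406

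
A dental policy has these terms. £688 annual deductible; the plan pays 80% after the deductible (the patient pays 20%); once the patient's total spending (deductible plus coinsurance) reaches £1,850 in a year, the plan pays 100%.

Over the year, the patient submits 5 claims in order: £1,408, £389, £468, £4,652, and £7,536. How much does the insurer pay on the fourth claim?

£3,805.40

Bill 1, £1,408: deductible takes £688, £720 remains; coinsurance £720 × 20% = £144. Patient pays £832; OOP now £832. Insurer: £1,408 − £832 = £576.
Bill 2, £389: 20% coinsurance on £389 = £77.80. Patient owes £77.80 (running OOP £909.80). Plan pays £389 − £77.80 = £311.20.
Bill 3, £468: 20% coinsurance on £468 = £93.60. Cost to patient: £93.60. OOP to date £1,003.40. Plan pays £468 − £93.60 = £374.40.
Bill 4, £4,652: 20% coinsurance on £4,652 = £930.40. OOP would hit £1,933.80 > £1,850, so the cap limits the patient to £1,850 − £1,003.40 = £846.60. Insurer: £4,652 − £846.60 = £3,805.40.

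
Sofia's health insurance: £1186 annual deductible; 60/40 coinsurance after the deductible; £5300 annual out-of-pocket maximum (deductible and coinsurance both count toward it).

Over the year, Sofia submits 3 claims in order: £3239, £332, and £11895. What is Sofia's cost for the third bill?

Claim 1 (£3239): £1186 to deductible, leaving £2053; patient's 40% is £821.20. Patient owes £2007.20 (running OOP £2007.20).
Claim 2 (£332): 40% coinsurance on £332 = £132.80. Patient owes £132.80 (running OOP £2140).
Claim 3 (£11895): deductible already satisfied, so patient's share is 40% × £11895 = £4758. OOP would hit £6898 > £5300, so the cap limits the patient to £5300 − £2140 = £3160.

£3160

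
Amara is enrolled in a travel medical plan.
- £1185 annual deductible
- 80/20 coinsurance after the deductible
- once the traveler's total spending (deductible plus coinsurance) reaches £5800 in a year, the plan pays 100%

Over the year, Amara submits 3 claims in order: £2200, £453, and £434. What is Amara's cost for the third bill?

#1 (£2200): £1185 finishes the deductible; £1015 goes to coinsurance; traveler's 20% is £203. Cost to traveler: £1388. OOP to date £1388.
#2 (£453): deductible met; 20% of £453 = £90.60. Traveler pays £90.60; OOP now £1478.60.
#3 (£434): deductible met; 20% of £434 = £86.80. Traveler pays £86.80; OOP now £1565.40.

£86.80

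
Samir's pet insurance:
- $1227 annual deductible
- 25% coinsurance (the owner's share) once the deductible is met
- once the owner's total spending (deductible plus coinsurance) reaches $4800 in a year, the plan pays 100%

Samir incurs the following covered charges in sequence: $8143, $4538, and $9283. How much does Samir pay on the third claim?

Claim 1 ($8143): deductible takes $1227, $6916 remains; 25% of $6916 = $1729. Owner pays $2956; OOP now $2956.
Claim 2 ($4538): deductible already satisfied, so owner's share is 25% × $4538 = $1134.50. Owner pays $1134.50; OOP now $4090.50.
Claim 3 ($9283): deductible met; 25% of $9283 = $2320.75. Adding that to $4090.50 gives $6411.25, past the $4800 cap; owner pays only $4800 − $4090.50 = $709.50.

$709.50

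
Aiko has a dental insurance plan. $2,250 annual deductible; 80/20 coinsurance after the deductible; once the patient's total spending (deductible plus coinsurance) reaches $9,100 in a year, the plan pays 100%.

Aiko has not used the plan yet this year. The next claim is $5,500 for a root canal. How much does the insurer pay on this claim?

The full $2,250 deductible is still open; $2,250 of this bill applies to it.
That leaves $5,500 − $2,250 = $3,250 for coinsurance.
20% of $3,250 = $650 falls to the patient.
So the patient owes $2,250 + $650 = $2,900 before any cap.
Year-to-date out-of-pocket becomes $0 + $2,900 = $2,900, still under the $9,100 maximum, so no cap applies.
The plan picks up $5,500 − $2,900 = $2,600.

$2,600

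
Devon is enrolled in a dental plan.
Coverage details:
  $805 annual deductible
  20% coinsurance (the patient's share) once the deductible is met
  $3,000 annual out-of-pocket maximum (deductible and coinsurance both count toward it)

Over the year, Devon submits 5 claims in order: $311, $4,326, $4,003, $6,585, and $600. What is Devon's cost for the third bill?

Claim 1 — $311: fully absorbed by the deductible. Patient owes $311 (running OOP $311).
Claim 2 — $4,326: $494 finishes the deductible; $3,832 goes to coinsurance; patient's 20% is $766.40. Cost to patient: $1,260.40. OOP to date $1,571.40.
Claim 3 — $4,003: deductible met; 20% of $4,003 = $800.60. Cost to patient: $800.60. OOP to date $2,372.

$800.60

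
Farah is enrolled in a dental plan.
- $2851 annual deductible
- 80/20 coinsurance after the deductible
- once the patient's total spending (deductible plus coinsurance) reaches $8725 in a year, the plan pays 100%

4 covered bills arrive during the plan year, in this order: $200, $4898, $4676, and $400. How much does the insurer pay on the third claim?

Claim 1 ($200): entire amount goes to the deductible. Cost to patient: $200. OOP to date $200. Insurer: $200 − $200 = $0.
Claim 2 ($4898): $2651 finishes the deductible; $2247 goes to coinsurance; coinsurance $2247 × 20% = $449.40. Cost to patient: $3100.40. OOP to date $3300.40. Insurer: $4898 − $3100.40 = $1797.60.
Claim 3 ($4676): deductible met; 20% of $4676 = $935.20. Cost to patient: $935.20. OOP to date $4235.60. Insurer: $4676 − $935.20 = $3740.80.

$3740.80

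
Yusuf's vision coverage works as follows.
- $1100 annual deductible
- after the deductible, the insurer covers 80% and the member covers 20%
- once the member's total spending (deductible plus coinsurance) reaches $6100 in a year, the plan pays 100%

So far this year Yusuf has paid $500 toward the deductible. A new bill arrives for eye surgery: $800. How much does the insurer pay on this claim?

Deductible still to meet: $1100 − $500 = $600.
That leaves $800 − $600 = $200 for coinsurance.
20% of $200 = $40 falls to the member.
So the member owes $600 + $40 = $640 before any cap.
Cumulative spending $500 + $640 = $1140 stays under the $6100 maximum.
The plan picks up $800 − $640 = $160.

$160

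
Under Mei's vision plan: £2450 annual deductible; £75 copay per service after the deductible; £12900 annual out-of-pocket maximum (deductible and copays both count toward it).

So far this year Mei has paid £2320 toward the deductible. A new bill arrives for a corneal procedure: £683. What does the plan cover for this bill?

Deductible still to meet: £2450 − £2320 = £130.
After the £130 deductible portion, £683 − £130 = £553 is subject to the copay.
Copay on this service: £75.
Member responsibility before any cap: £130 + £75 = £205.
Cumulative spending £2320 + £205 = £2525 stays under the £12900 maximum.
The plan picks up £683 − £205 = £478.

£478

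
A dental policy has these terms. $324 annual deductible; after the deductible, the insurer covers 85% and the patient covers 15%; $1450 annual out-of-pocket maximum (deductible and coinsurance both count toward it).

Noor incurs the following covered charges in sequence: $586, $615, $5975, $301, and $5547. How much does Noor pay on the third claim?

Claim 1 ($586): $324 finishes the deductible; $262 goes to coinsurance; coinsurance $262 × 15% = $39.30. Cost to patient: $363.30. OOP to date $363.30.
Claim 2 ($615): 15% coinsurance on $615 = $92.25. Cost to patient: $92.25. OOP to date $455.55.
Claim 3 ($5975): deductible already satisfied, so patient's share is 15% × $5975 = $896.25. Patient owes $896.25 (running OOP $1351.80).

$896.25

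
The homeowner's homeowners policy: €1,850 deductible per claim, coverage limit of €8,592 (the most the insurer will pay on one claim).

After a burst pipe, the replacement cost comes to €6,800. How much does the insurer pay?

After the deductible, €6,800 − €1,850 = €4,950 remains.
€4,950 ≤ €8,592, so the limit doesn't bind; insurer pays €4,950.

€4,950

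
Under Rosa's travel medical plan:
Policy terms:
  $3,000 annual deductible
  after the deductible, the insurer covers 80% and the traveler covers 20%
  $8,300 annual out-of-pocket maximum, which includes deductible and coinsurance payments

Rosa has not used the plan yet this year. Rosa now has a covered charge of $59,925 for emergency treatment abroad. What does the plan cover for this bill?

Nothing has been paid toward the $3,000 deductible, so the first $3,000 of this charge is applied there.
That leaves $59,925 − $3,000 = $56,925 for coinsurance.
20% of $56,925 = $11,385 falls to the traveler.
Traveler responsibility before any cap: $3,000 + $11,385 = $14,385.
Adding $14,385 to the $0 already spent would give $14,385, which exceeds the $8,300 cap; the traveler pays just $8,300 − $0 = $8,300.
The plan picks up $59,925 − $8,300 = $51,625.

$51,625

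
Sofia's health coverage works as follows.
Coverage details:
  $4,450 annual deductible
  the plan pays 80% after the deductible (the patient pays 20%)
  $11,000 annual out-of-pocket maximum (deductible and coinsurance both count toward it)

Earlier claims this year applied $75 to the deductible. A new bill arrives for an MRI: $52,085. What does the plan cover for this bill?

$41,160

$75 of the $4,450 deductible is already met, leaving $4,375.
After the $4,375 deductible portion, $52,085 − $4,375 = $47,710 is subject to coinsurance.
Patient's 20% share of $47,710 is $9,542.
So the patient owes $4,375 + $9,542 = $13,917 before any cap.
Year-to-date out-of-pocket would reach $75 + $13,917 = $13,992, above the $11,000 maximum, so the patient pays only $11,000 − $75 = $10,925.
The plan picks up $52,085 − $10,925 = $41,160.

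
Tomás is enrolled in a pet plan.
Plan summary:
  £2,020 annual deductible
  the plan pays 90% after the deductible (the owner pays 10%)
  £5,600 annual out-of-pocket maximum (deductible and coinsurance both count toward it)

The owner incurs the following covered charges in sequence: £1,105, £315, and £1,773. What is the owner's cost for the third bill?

#1 (£1,105): fully absorbed by the deductible. Cost to owner: £1,105. OOP to date £1,105.
#2 (£315): all of it applies to the deductible. Owner owes £315 (running OOP £1,420).
#3 (£1,773): £600 to deductible, leaving £1,173; owner's 10% is £117.30. Cost to owner: £717.30. OOP to date £2,137.30.

£717.30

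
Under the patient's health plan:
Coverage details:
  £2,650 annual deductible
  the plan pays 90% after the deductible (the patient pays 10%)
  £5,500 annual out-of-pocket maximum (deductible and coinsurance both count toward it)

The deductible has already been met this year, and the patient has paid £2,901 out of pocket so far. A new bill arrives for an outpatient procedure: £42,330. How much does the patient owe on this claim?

The deductible is already satisfied, so the full bill goes to coinsurance.
Coinsurance: £42,330 × 10% = £4,233.
Adding £4,233 to the £2,901 already spent would give £7,134, which exceeds the £5,500 cap; the patient pays just £5,500 − £2,901 = £2,599.

£2,599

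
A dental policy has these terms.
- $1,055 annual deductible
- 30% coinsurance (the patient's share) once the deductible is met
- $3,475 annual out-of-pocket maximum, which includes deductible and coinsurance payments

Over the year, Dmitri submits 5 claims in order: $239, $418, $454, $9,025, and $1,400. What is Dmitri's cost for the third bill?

Claim 1 — $239: fully absorbed by the deductible. Patient pays $239; OOP now $239.
Claim 2 — $418: fully absorbed by the deductible. Patient pays $418; OOP now $657.
Claim 3 — $454: $398 finishes the deductible; $56 goes to coinsurance; coinsurance $56 × 30% = $16.80. Cost to patient: $414.80. OOP to date $1,071.80.

$414.80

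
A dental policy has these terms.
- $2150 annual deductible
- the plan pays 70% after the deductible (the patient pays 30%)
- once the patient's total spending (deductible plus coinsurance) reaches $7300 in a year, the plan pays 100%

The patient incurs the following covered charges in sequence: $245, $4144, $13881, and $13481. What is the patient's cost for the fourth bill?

Claim 1 — $245: all of it applies to the deductible. Cost to patient: $245. OOP to date $245.
Claim 2 — $4144: $1905 to deductible, leaving $2239; coinsurance $2239 × 30% = $671.70. Cost to patient: $2576.70. OOP to date $2821.70.
Claim 3 — $13881: 30% coinsurance on $13881 = $4164.30. Cost to patient: $4164.30. OOP to date $6986.
Claim 4 — $13481: deductible already satisfied, so patient's share is 30% × $13481 = $4044.30. Adding that to $6986 gives $11030.30, past the $7300 cap; patient pays only $7300 − $6986 = $314.

$314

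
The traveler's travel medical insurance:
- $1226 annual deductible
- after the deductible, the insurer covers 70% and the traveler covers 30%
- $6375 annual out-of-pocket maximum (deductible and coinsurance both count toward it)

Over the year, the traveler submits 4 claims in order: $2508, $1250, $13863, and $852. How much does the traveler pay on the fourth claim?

$230.50

Claim 1 — $2508: $1226 to deductible, leaving $1282; traveler's 30% is $384.60. Traveler pays $1610.60; OOP now $1610.60.
Claim 2 — $1250: deductible already satisfied, so traveler's share is 30% × $1250 = $375. Traveler owes $375 (running OOP $1985.60).
Claim 3 — $13863: deductible met; 30% of $13863 = $4158.90. Traveler owes $4158.90 (running OOP $6144.50).
Claim 4 — $852: deductible met; 30% of $852 = $255.60. Adding that to $6144.50 gives $6400.10, past the $6375 cap; traveler pays only $6375 − $6144.50 = $230.50.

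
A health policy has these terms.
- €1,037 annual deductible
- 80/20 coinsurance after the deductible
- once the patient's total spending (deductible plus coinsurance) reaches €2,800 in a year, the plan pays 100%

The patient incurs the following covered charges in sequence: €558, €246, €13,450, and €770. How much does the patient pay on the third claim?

€1,996

Claim 1 — €558: entire amount goes to the deductible. Patient pays €558; OOP now €558.
Claim 2 — €246: entire amount goes to the deductible. Patient owes €246 (running OOP €804).
Claim 3 — €13,450: €233 to deductible, leaving €13,217; patient's 20% is €2,643.40. Claim cost before the cap: €233 + €2,643.40 = €2,876.40. That would push OOP to €3,680.40, over the €2,800 cap, so patient pays €2,800 − €804 = €1,996.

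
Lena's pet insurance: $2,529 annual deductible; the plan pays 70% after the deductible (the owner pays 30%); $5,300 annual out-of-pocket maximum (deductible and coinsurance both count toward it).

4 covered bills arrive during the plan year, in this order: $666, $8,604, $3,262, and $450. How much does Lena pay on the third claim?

Claim 1 ($666): all of it applies to the deductible. Owner owes $666 (running OOP $666).
Claim 2 ($8,604): $1,863 finishes the deductible; $6,741 goes to coinsurance; coinsurance $6,741 × 30% = $2,022.30. Owner owes $3,885.30 (running OOP $4,551.30).
Claim 3 ($3,262): deductible met; 30% of $3,262 = $978.60. Adding that to $4,551.30 gives $5,529.90, past the $5,300 cap; owner pays only $5,300 − $4,551.30 = $748.70.

$748.70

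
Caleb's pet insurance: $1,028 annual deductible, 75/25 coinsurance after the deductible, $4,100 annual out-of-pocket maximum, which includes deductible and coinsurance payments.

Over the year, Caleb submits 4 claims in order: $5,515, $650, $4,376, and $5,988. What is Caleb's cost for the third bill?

$1,094

#1 ($5,515): $1,028 finishes the deductible; $4,487 goes to coinsurance; 25% of $4,487 = $1,121.75. Owner owes $2,149.75 (running OOP $2,149.75).
#2 ($650): deductible met; 25% of $650 = $162.50. Owner owes $162.50 (running OOP $2,312.25).
#3 ($4,376): 25% coinsurance on $4,376 = $1,094. Owner pays $1,094; OOP now $3,406.25.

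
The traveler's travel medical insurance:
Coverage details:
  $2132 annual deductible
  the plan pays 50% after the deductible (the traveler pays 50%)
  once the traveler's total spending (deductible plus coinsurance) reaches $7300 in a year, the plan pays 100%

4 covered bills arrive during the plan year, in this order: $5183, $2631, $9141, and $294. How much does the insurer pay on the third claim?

$6814

#1 ($5183): $2132 to deductible, leaving $3051; traveler's 50% is $1525.50. Traveler pays $3657.50; OOP now $3657.50. Plan pays $5183 − $3657.50 = $1525.50.
#2 ($2631): deductible met; 50% of $2631 = $1315.50. Traveler owes $1315.50 (running OOP $4973). Insurer: $2631 − $1315.50 = $1315.50.
#3 ($9141): 50% coinsurance on $9141 = $4570.50. OOP would hit $9543.50 > $7300, so the cap limits the traveler to $7300 − $4973 = $2327. Plan pays $9141 − $2327 = $6814.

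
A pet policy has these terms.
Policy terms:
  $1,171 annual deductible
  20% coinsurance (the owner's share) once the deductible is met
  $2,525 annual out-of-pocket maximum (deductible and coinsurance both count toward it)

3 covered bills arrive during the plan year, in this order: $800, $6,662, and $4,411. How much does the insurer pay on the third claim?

$4,315.20

#1 ($800): entire amount goes to the deductible. Owner owes $800 (running OOP $800). Insurer: $800 − $800 = $0.
#2 ($6,662): $371 finishes the deductible; $6,291 goes to coinsurance; coinsurance $6,291 × 20% = $1,258.20. Cost to owner: $1,629.20. OOP to date $2,429.20. Insurer: $6,662 − $1,629.20 = $5,032.80.
#3 ($4,411): deductible met; 20% of $4,411 = $882.20. That would push OOP to $3,311.40, over the $2,525 cap, so owner pays $2,525 − $2,429.20 = $95.80. Plan pays $4,411 − $95.80 = $4,315.20.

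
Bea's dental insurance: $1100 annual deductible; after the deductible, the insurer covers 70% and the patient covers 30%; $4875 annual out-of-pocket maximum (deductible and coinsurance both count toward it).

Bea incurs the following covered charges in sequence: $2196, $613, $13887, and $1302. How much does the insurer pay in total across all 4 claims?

Bill 1, $2196: $1100 to deductible, leaving $1096; 30% of $1096 = $328.80. Patient pays $1428.80; OOP now $1428.80. Insurer: $2196 − $1428.80 = $767.20.
Bill 2, $613: 30% coinsurance on $613 = $183.90. Cost to patient: $183.90. OOP to date $1612.70. Insurer: $613 − $183.90 = $429.10.
Bill 3, $13887: 30% coinsurance on $13887 = $4166.10. That would push OOP to $5778.80, over the $4875 cap, so patient pays $4875 − $1612.70 = $3262.30. Insurer: $13887 − $3262.30 = $10624.70.
Bill 4, $1302: deductible met; 30% of $1302 = $390.60. Adding that to $4875 gives $5265.60, past the $4875 cap; patient pays only $4875 − $4875 = $0. Plan pays $1302 − $0 = $1302.
Insurer total = bills − patient's total = $17998 − $4875 = $13123.

$13123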